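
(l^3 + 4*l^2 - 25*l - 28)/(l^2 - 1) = (l^2 + 3*l - 28)/(l - 1)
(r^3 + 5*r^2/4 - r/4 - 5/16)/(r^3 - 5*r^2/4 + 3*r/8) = (8*r^2 + 14*r + 5)/(2*r*(4*r - 3))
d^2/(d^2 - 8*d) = d/(d - 8)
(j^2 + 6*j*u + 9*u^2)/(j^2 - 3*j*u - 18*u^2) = (-j - 3*u)/(-j + 6*u)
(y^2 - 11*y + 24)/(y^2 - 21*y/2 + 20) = 2*(y - 3)/(2*y - 5)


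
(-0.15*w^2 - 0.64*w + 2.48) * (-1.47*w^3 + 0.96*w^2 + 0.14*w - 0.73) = 0.2205*w^5 + 0.7968*w^4 - 4.281*w^3 + 2.4007*w^2 + 0.8144*w - 1.8104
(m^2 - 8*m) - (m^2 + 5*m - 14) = 14 - 13*m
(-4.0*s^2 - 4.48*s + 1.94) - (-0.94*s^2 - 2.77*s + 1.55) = -3.06*s^2 - 1.71*s + 0.39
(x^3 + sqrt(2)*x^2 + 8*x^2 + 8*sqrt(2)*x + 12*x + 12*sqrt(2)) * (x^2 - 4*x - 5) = x^5 + sqrt(2)*x^4 + 4*x^4 - 25*x^3 + 4*sqrt(2)*x^3 - 88*x^2 - 25*sqrt(2)*x^2 - 88*sqrt(2)*x - 60*x - 60*sqrt(2)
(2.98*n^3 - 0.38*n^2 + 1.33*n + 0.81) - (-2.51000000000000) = 2.98*n^3 - 0.38*n^2 + 1.33*n + 3.32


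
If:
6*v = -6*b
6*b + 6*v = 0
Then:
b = -v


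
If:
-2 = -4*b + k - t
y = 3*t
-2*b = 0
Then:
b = 0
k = y/3 - 2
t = y/3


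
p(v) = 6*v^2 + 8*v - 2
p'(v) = 12*v + 8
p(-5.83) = 155.29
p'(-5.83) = -61.96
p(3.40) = 94.56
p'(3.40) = 48.80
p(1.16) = 15.35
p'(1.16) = 21.92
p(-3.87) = 56.90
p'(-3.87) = -38.44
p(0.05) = -1.58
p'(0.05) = 8.60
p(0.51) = 3.64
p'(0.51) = 14.12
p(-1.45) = -0.98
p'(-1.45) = -9.40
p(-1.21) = -2.90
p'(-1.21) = -6.52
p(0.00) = -2.00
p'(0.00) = 8.00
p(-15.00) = 1228.00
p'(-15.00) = -172.00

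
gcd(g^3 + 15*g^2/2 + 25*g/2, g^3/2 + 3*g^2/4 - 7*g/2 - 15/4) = 1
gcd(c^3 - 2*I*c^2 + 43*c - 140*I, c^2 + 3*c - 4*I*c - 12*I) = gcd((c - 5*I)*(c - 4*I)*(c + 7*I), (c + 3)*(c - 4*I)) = c - 4*I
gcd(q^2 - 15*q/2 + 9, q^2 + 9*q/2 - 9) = q - 3/2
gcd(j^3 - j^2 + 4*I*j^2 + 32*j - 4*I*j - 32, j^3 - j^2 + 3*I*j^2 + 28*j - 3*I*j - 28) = j^2 + j*(-1 - 4*I) + 4*I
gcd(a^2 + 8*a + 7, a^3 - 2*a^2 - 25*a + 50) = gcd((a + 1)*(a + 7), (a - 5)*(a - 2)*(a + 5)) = 1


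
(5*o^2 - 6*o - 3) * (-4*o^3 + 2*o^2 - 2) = -20*o^5 + 34*o^4 - 16*o^2 + 12*o + 6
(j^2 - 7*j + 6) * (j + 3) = j^3 - 4*j^2 - 15*j + 18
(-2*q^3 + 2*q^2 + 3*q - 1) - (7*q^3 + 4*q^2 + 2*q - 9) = -9*q^3 - 2*q^2 + q + 8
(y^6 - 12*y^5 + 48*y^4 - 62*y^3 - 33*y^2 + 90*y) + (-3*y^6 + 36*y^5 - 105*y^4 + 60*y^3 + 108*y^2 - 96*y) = -2*y^6 + 24*y^5 - 57*y^4 - 2*y^3 + 75*y^2 - 6*y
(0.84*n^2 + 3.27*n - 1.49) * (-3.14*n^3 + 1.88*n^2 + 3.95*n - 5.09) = -2.6376*n^5 - 8.6886*n^4 + 14.1442*n^3 + 5.8397*n^2 - 22.5298*n + 7.5841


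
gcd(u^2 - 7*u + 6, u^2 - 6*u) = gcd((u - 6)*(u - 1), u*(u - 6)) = u - 6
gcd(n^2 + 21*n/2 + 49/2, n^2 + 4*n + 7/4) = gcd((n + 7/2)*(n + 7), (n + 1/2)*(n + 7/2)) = n + 7/2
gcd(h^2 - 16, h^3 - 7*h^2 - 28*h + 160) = h - 4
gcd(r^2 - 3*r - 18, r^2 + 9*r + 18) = r + 3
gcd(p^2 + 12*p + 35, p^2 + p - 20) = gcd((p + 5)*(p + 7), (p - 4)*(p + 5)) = p + 5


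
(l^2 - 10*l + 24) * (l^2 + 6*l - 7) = l^4 - 4*l^3 - 43*l^2 + 214*l - 168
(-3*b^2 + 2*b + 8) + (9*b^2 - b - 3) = 6*b^2 + b + 5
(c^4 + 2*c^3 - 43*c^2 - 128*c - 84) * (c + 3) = c^5 + 5*c^4 - 37*c^3 - 257*c^2 - 468*c - 252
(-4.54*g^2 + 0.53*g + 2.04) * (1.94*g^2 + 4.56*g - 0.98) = -8.8076*g^4 - 19.6742*g^3 + 10.8236*g^2 + 8.783*g - 1.9992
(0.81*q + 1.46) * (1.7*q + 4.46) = 1.377*q^2 + 6.0946*q + 6.5116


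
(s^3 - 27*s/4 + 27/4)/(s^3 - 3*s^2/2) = 1 + 3/(2*s) - 9/(2*s^2)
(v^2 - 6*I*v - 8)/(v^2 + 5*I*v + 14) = (v - 4*I)/(v + 7*I)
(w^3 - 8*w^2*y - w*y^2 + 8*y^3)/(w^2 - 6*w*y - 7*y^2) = (-w^2 + 9*w*y - 8*y^2)/(-w + 7*y)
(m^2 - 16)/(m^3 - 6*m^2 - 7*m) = (16 - m^2)/(m*(-m^2 + 6*m + 7))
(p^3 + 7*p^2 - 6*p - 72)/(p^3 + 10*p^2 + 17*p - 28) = (p^2 + 3*p - 18)/(p^2 + 6*p - 7)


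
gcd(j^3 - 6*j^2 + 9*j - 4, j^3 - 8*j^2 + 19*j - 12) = j^2 - 5*j + 4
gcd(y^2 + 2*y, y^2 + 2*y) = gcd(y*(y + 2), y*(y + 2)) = y^2 + 2*y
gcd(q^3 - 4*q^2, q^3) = q^2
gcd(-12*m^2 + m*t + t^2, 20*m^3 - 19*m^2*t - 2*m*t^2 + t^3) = 4*m + t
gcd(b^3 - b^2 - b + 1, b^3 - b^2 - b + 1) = b^3 - b^2 - b + 1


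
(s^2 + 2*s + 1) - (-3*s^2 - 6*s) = 4*s^2 + 8*s + 1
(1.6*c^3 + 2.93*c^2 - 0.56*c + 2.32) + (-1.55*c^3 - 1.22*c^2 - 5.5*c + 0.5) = 0.05*c^3 + 1.71*c^2 - 6.06*c + 2.82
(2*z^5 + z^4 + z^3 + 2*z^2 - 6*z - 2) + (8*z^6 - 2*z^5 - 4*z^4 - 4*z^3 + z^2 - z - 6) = 8*z^6 - 3*z^4 - 3*z^3 + 3*z^2 - 7*z - 8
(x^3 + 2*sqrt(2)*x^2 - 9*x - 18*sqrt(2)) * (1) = x^3 + 2*sqrt(2)*x^2 - 9*x - 18*sqrt(2)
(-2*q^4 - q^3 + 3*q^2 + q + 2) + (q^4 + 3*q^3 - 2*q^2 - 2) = -q^4 + 2*q^3 + q^2 + q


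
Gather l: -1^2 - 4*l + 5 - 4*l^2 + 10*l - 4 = -4*l^2 + 6*l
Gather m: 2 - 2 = 0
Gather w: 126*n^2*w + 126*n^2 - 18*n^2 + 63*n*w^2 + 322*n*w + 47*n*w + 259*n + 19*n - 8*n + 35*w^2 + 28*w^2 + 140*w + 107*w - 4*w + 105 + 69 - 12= 108*n^2 + 270*n + w^2*(63*n + 63) + w*(126*n^2 + 369*n + 243) + 162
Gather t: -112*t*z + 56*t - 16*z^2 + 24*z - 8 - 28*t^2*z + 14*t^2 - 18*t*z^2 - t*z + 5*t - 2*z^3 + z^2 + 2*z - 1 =t^2*(14 - 28*z) + t*(-18*z^2 - 113*z + 61) - 2*z^3 - 15*z^2 + 26*z - 9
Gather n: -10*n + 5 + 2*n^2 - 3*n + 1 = 2*n^2 - 13*n + 6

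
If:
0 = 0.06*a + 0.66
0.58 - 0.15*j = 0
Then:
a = -11.00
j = 3.87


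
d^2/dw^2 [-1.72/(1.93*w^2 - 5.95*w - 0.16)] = (-12.813656*w^2 + 39.50324*w + 1.72*(3.86*w - 5.95)*(7.72*w - 11.9) + 1.062272)/(-1.93*w^2 + 5.95*w + 0.16)^3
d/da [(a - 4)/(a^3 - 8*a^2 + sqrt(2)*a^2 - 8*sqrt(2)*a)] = (a*(a^2 - 8*a + sqrt(2)*a - 8*sqrt(2)) - (a - 4)*(3*a^2 - 16*a + 2*sqrt(2)*a - 8*sqrt(2)))/(a^2*(a^2 - 8*a + sqrt(2)*a - 8*sqrt(2))^2)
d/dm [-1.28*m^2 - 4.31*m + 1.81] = -2.56*m - 4.31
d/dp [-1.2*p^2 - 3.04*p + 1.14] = -2.4*p - 3.04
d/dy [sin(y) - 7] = cos(y)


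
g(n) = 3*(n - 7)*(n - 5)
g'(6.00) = 0.00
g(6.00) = -3.00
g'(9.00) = 18.00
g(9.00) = 24.00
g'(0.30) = -34.20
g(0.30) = 94.47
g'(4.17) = -10.98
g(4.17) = 7.05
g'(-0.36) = -38.16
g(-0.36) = 118.35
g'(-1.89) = -47.34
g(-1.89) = 183.76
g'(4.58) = -8.52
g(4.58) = 3.05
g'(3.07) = -17.58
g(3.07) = 22.75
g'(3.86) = -12.84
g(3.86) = 10.74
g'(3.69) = -13.86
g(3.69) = 13.01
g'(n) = 6*n - 36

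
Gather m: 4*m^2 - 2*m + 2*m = 4*m^2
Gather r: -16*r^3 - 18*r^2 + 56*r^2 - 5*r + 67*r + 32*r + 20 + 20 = -16*r^3 + 38*r^2 + 94*r + 40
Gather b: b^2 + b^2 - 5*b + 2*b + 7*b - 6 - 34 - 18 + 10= 2*b^2 + 4*b - 48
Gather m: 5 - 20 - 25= -40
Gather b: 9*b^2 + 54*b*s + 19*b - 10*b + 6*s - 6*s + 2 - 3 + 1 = 9*b^2 + b*(54*s + 9)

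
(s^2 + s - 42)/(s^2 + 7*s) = (s - 6)/s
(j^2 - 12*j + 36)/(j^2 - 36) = (j - 6)/(j + 6)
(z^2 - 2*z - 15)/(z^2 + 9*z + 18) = (z - 5)/(z + 6)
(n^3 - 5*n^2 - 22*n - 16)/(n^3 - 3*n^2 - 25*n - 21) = (n^2 - 6*n - 16)/(n^2 - 4*n - 21)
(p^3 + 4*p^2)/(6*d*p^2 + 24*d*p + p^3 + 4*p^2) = p/(6*d + p)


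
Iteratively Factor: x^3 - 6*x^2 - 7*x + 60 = (x + 3)*(x^2 - 9*x + 20) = (x - 4)*(x + 3)*(x - 5)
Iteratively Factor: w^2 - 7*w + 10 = (w - 5)*(w - 2)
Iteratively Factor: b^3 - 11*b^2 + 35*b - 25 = (b - 1)*(b^2 - 10*b + 25) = (b - 5)*(b - 1)*(b - 5)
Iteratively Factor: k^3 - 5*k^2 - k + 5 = (k - 1)*(k^2 - 4*k - 5) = (k - 5)*(k - 1)*(k + 1)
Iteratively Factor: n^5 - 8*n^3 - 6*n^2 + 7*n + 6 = (n + 2)*(n^4 - 2*n^3 - 4*n^2 + 2*n + 3) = (n - 1)*(n + 2)*(n^3 - n^2 - 5*n - 3) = (n - 3)*(n - 1)*(n + 2)*(n^2 + 2*n + 1) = (n - 3)*(n - 1)*(n + 1)*(n + 2)*(n + 1)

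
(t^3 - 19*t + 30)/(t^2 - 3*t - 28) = (-t^3 + 19*t - 30)/(-t^2 + 3*t + 28)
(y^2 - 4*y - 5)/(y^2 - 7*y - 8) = (y - 5)/(y - 8)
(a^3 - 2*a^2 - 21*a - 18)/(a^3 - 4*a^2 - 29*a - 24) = (a - 6)/(a - 8)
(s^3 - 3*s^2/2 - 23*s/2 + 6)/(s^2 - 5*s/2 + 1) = (s^2 - s - 12)/(s - 2)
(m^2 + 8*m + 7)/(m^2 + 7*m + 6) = (m + 7)/(m + 6)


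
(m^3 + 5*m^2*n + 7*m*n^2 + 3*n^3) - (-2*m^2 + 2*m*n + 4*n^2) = m^3 + 5*m^2*n + 2*m^2 + 7*m*n^2 - 2*m*n + 3*n^3 - 4*n^2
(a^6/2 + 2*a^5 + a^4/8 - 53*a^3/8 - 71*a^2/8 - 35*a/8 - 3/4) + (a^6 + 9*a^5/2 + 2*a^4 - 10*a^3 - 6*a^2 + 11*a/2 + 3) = 3*a^6/2 + 13*a^5/2 + 17*a^4/8 - 133*a^3/8 - 119*a^2/8 + 9*a/8 + 9/4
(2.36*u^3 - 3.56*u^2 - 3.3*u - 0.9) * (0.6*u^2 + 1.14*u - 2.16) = 1.416*u^5 + 0.554399999999999*u^4 - 11.136*u^3 + 3.3876*u^2 + 6.102*u + 1.944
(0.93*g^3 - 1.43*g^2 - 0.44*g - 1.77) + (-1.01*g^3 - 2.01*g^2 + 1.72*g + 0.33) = -0.08*g^3 - 3.44*g^2 + 1.28*g - 1.44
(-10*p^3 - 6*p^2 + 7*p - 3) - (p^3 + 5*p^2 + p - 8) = -11*p^3 - 11*p^2 + 6*p + 5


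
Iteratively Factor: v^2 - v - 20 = (v - 5)*(v + 4)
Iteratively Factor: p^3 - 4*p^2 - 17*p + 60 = (p + 4)*(p^2 - 8*p + 15) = (p - 5)*(p + 4)*(p - 3)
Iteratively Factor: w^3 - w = (w)*(w^2 - 1) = w*(w + 1)*(w - 1)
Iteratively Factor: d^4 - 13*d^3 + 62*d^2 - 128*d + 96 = (d - 2)*(d^3 - 11*d^2 + 40*d - 48) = (d - 3)*(d - 2)*(d^2 - 8*d + 16) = (d - 4)*(d - 3)*(d - 2)*(d - 4)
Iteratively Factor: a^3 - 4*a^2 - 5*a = (a - 5)*(a^2 + a) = (a - 5)*(a + 1)*(a)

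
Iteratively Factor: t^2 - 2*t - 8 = (t - 4)*(t + 2)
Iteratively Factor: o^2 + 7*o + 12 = (o + 4)*(o + 3)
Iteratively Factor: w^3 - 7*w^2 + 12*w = (w - 4)*(w^2 - 3*w) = (w - 4)*(w - 3)*(w)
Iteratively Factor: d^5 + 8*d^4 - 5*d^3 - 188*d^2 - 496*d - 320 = (d + 4)*(d^4 + 4*d^3 - 21*d^2 - 104*d - 80) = (d - 5)*(d + 4)*(d^3 + 9*d^2 + 24*d + 16) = (d - 5)*(d + 4)^2*(d^2 + 5*d + 4) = (d - 5)*(d + 1)*(d + 4)^2*(d + 4)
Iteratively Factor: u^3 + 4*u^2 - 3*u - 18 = (u + 3)*(u^2 + u - 6) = (u - 2)*(u + 3)*(u + 3)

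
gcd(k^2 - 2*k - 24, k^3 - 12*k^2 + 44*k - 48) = k - 6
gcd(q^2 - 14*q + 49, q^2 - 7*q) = q - 7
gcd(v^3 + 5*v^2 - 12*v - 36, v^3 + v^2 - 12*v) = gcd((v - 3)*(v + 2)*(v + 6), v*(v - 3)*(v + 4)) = v - 3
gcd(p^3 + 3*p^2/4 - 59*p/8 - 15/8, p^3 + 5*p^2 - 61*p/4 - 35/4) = p - 5/2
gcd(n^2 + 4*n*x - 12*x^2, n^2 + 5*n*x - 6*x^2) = n + 6*x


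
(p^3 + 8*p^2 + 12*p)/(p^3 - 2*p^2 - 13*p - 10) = p*(p + 6)/(p^2 - 4*p - 5)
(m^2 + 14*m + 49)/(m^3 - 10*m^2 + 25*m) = (m^2 + 14*m + 49)/(m*(m^2 - 10*m + 25))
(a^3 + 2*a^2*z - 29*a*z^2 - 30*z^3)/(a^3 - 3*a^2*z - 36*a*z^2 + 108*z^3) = (a^2 - 4*a*z - 5*z^2)/(a^2 - 9*a*z + 18*z^2)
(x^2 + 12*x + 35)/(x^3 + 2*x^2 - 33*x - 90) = (x + 7)/(x^2 - 3*x - 18)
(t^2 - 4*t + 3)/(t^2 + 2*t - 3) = (t - 3)/(t + 3)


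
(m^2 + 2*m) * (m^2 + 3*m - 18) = m^4 + 5*m^3 - 12*m^2 - 36*m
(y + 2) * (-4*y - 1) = -4*y^2 - 9*y - 2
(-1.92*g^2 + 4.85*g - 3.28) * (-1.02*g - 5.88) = 1.9584*g^3 + 6.3426*g^2 - 25.1724*g + 19.2864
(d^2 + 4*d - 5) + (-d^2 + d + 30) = 5*d + 25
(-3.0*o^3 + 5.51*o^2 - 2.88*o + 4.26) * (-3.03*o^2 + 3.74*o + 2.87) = 9.09*o^5 - 27.9153*o^4 + 20.7238*o^3 - 7.8653*o^2 + 7.6668*o + 12.2262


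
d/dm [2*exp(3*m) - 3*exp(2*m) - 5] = 6*(exp(m) - 1)*exp(2*m)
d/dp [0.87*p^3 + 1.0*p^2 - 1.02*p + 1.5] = 2.61*p^2 + 2.0*p - 1.02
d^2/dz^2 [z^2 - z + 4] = 2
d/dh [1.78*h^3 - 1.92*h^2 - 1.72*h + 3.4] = 5.34*h^2 - 3.84*h - 1.72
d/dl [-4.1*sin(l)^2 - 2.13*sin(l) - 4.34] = -(8.2*sin(l) + 2.13)*cos(l)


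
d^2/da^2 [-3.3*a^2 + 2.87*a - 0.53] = -6.60000000000000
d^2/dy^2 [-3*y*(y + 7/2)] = -6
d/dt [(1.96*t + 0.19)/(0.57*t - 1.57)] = (5.001235 - 1.815735*t)/(0.57*t - 1.57)^3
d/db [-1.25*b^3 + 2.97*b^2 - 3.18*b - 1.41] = -3.75*b^2 + 5.94*b - 3.18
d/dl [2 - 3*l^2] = -6*l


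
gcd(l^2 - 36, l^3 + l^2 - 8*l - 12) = 1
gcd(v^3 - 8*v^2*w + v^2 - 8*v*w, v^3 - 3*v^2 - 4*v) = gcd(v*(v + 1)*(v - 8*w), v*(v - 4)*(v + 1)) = v^2 + v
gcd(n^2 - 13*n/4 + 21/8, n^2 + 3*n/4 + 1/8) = 1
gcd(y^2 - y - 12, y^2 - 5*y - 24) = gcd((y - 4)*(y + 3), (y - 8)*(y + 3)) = y + 3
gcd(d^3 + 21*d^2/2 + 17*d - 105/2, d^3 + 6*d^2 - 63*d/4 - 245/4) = d + 7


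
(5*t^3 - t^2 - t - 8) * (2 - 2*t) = -10*t^4 + 12*t^3 + 14*t - 16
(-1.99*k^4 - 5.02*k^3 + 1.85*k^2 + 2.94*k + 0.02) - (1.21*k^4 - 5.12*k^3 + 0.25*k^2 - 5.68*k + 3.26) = -3.2*k^4 + 0.100000000000001*k^3 + 1.6*k^2 + 8.62*k - 3.24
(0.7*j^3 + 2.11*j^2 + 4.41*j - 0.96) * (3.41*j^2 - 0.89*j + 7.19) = 2.387*j^5 + 6.5721*j^4 + 18.1932*j^3 + 7.9724*j^2 + 32.5623*j - 6.9024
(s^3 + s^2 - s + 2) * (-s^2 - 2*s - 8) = -s^5 - 3*s^4 - 9*s^3 - 8*s^2 + 4*s - 16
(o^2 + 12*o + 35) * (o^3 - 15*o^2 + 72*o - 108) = o^5 - 3*o^4 - 73*o^3 + 231*o^2 + 1224*o - 3780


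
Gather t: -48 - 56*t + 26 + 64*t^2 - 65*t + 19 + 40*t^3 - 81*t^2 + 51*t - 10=40*t^3 - 17*t^2 - 70*t - 13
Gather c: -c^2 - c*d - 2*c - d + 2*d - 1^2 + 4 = -c^2 + c*(-d - 2) + d + 3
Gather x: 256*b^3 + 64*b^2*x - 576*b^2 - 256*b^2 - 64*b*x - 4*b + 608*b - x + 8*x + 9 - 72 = 256*b^3 - 832*b^2 + 604*b + x*(64*b^2 - 64*b + 7) - 63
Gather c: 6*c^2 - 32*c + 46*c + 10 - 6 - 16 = 6*c^2 + 14*c - 12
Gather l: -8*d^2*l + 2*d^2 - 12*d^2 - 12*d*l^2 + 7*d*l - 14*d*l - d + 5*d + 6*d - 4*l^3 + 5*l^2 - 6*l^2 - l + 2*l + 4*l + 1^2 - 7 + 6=-10*d^2 + 10*d - 4*l^3 + l^2*(-12*d - 1) + l*(-8*d^2 - 7*d + 5)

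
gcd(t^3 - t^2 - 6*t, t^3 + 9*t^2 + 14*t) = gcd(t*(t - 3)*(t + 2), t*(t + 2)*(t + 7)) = t^2 + 2*t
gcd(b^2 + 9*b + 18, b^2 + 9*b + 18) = b^2 + 9*b + 18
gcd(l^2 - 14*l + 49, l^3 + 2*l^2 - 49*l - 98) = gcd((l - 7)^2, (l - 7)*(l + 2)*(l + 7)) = l - 7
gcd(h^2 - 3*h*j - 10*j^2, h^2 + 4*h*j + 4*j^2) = h + 2*j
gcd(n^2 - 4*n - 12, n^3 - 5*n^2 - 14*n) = n + 2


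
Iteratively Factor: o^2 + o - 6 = (o + 3)*(o - 2)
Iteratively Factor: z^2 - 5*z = (z - 5)*(z)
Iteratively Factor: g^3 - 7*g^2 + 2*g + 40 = (g - 5)*(g^2 - 2*g - 8) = (g - 5)*(g - 4)*(g + 2)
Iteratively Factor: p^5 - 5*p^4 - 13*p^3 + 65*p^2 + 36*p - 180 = (p + 2)*(p^4 - 7*p^3 + p^2 + 63*p - 90) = (p + 2)*(p + 3)*(p^3 - 10*p^2 + 31*p - 30) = (p - 3)*(p + 2)*(p + 3)*(p^2 - 7*p + 10) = (p - 5)*(p - 3)*(p + 2)*(p + 3)*(p - 2)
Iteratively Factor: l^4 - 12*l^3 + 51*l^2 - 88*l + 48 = (l - 4)*(l^3 - 8*l^2 + 19*l - 12) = (l - 4)*(l - 3)*(l^2 - 5*l + 4) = (l - 4)^2*(l - 3)*(l - 1)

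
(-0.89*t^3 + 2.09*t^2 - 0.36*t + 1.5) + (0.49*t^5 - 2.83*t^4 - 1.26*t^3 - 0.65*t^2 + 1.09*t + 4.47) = 0.49*t^5 - 2.83*t^4 - 2.15*t^3 + 1.44*t^2 + 0.73*t + 5.97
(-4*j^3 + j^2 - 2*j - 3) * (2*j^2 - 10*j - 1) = -8*j^5 + 42*j^4 - 10*j^3 + 13*j^2 + 32*j + 3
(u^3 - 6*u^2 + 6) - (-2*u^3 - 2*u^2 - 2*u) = 3*u^3 - 4*u^2 + 2*u + 6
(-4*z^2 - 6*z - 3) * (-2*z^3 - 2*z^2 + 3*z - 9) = 8*z^5 + 20*z^4 + 6*z^3 + 24*z^2 + 45*z + 27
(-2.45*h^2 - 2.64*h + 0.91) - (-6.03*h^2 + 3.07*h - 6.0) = 3.58*h^2 - 5.71*h + 6.91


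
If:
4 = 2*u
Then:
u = 2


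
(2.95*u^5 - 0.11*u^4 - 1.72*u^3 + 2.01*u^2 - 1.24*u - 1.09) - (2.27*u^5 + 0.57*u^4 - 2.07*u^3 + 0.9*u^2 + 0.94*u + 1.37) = 0.68*u^5 - 0.68*u^4 + 0.35*u^3 + 1.11*u^2 - 2.18*u - 2.46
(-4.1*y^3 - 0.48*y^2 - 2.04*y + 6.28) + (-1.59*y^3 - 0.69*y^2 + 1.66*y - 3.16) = -5.69*y^3 - 1.17*y^2 - 0.38*y + 3.12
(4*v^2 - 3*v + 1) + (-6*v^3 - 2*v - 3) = -6*v^3 + 4*v^2 - 5*v - 2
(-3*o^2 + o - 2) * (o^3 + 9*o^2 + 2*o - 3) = -3*o^5 - 26*o^4 + o^3 - 7*o^2 - 7*o + 6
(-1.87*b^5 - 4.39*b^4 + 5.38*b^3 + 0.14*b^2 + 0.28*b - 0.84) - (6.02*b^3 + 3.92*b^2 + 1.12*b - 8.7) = -1.87*b^5 - 4.39*b^4 - 0.64*b^3 - 3.78*b^2 - 0.84*b + 7.86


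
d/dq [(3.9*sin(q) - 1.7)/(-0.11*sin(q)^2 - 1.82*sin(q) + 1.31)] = (0.429*sin(q)^2 - 0.374*sin(q) + 2.015)*cos(q)/(0.0121*sin(q)^4 + 0.4004*sin(q)^3 + 3.0242*sin(q)^2 - 4.7684*sin(q) + 1.7161)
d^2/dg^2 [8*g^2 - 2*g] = 16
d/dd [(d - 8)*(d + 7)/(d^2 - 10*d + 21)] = (-9*d^2 + 154*d - 581)/(d^4 - 20*d^3 + 142*d^2 - 420*d + 441)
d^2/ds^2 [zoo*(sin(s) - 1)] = zoo*sin(s)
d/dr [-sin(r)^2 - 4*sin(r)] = -2*(sin(r) + 2)*cos(r)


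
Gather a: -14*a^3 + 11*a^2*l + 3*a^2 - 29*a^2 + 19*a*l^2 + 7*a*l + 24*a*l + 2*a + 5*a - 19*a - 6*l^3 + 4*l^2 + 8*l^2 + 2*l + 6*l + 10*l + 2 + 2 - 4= -14*a^3 + a^2*(11*l - 26) + a*(19*l^2 + 31*l - 12) - 6*l^3 + 12*l^2 + 18*l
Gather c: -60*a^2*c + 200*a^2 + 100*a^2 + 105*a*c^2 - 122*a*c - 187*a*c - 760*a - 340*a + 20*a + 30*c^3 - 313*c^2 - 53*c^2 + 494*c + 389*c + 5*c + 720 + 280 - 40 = 300*a^2 - 1080*a + 30*c^3 + c^2*(105*a - 366) + c*(-60*a^2 - 309*a + 888) + 960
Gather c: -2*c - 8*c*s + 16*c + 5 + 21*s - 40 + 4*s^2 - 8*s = c*(14 - 8*s) + 4*s^2 + 13*s - 35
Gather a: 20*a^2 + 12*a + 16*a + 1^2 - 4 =20*a^2 + 28*a - 3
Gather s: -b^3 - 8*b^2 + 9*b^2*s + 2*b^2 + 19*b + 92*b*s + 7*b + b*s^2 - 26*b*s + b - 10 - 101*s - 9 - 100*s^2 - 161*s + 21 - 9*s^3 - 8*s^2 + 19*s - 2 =-b^3 - 6*b^2 + 27*b - 9*s^3 + s^2*(b - 108) + s*(9*b^2 + 66*b - 243)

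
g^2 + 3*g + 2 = (g + 1)*(g + 2)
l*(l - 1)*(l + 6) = l^3 + 5*l^2 - 6*l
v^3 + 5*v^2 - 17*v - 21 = (v - 3)*(v + 1)*(v + 7)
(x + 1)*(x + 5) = x^2 + 6*x + 5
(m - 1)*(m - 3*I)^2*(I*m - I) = I*m^4 + 6*m^3 - 2*I*m^3 - 12*m^2 - 8*I*m^2 + 6*m + 18*I*m - 9*I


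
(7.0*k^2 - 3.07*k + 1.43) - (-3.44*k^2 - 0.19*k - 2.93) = 10.44*k^2 - 2.88*k + 4.36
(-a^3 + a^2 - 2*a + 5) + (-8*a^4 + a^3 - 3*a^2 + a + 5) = -8*a^4 - 2*a^2 - a + 10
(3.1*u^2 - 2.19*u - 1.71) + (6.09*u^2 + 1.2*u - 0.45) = 9.19*u^2 - 0.99*u - 2.16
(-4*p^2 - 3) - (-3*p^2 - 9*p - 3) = -p^2 + 9*p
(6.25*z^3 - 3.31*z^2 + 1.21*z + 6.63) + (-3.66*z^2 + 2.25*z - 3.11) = 6.25*z^3 - 6.97*z^2 + 3.46*z + 3.52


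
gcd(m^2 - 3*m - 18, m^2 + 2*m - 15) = 1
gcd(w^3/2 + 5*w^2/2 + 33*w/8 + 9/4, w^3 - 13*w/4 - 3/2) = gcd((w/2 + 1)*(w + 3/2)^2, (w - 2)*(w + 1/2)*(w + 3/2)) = w + 3/2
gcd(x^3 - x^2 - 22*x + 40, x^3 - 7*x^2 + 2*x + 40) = x - 4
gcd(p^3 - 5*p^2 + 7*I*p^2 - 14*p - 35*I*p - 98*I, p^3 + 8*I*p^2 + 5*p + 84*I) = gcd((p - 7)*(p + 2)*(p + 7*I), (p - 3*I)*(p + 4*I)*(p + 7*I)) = p + 7*I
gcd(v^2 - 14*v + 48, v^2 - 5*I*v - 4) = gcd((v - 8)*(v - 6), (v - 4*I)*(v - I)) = 1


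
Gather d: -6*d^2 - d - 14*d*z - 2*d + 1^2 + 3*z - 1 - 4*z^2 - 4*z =-6*d^2 + d*(-14*z - 3) - 4*z^2 - z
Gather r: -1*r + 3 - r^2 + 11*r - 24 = -r^2 + 10*r - 21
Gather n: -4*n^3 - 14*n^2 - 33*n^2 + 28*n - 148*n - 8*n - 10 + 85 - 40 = -4*n^3 - 47*n^2 - 128*n + 35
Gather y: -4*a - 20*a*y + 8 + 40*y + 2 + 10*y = -4*a + y*(50 - 20*a) + 10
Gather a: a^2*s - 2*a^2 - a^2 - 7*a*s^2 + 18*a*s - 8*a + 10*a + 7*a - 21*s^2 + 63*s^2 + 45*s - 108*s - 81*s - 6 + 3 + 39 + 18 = a^2*(s - 3) + a*(-7*s^2 + 18*s + 9) + 42*s^2 - 144*s + 54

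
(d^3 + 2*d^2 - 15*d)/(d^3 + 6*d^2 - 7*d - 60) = d/(d + 4)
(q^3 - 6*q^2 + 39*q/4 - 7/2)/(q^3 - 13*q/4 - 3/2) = (4*q^2 - 16*q + 7)/(4*q^2 + 8*q + 3)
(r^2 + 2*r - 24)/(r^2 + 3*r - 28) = (r + 6)/(r + 7)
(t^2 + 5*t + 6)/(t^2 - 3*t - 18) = (t + 2)/(t - 6)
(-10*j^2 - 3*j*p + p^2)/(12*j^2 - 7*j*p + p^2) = (-10*j^2 - 3*j*p + p^2)/(12*j^2 - 7*j*p + p^2)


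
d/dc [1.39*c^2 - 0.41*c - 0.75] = 2.78*c - 0.41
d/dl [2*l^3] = 6*l^2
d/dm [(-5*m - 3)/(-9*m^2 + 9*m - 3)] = (-15*m^2 - 18*m + 14)/(3*(9*m^4 - 18*m^3 + 15*m^2 - 6*m + 1))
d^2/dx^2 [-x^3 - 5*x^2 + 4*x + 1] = -6*x - 10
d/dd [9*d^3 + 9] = 27*d^2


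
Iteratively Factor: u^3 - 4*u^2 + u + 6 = (u + 1)*(u^2 - 5*u + 6) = (u - 2)*(u + 1)*(u - 3)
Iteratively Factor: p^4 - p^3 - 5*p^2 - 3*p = (p + 1)*(p^3 - 2*p^2 - 3*p) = (p + 1)^2*(p^2 - 3*p) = p*(p + 1)^2*(p - 3)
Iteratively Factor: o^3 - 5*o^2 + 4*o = (o)*(o^2 - 5*o + 4) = o*(o - 1)*(o - 4)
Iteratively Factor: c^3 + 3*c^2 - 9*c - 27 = (c + 3)*(c^2 - 9) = (c - 3)*(c + 3)*(c + 3)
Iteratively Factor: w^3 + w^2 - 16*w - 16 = (w - 4)*(w^2 + 5*w + 4) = (w - 4)*(w + 1)*(w + 4)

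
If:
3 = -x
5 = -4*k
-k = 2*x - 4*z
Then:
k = -5/4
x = -3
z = -29/16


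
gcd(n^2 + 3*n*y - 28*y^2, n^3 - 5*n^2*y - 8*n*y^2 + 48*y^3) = -n + 4*y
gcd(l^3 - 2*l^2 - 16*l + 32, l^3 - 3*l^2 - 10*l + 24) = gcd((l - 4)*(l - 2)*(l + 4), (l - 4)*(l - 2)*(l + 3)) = l^2 - 6*l + 8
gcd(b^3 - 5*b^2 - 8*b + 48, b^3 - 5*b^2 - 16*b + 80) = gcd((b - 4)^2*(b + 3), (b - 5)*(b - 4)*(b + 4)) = b - 4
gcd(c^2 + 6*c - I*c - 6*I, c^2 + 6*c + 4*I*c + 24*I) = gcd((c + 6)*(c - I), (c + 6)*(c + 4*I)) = c + 6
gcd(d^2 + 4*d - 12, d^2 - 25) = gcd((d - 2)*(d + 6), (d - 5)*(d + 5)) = 1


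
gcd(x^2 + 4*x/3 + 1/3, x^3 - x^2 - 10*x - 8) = x + 1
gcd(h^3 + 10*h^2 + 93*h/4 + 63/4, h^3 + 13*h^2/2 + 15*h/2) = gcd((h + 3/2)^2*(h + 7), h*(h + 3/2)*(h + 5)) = h + 3/2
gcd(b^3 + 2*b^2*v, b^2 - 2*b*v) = b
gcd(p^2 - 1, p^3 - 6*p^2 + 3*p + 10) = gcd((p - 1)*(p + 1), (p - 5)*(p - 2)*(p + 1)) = p + 1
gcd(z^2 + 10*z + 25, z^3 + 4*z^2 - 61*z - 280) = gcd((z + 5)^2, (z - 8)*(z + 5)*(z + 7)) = z + 5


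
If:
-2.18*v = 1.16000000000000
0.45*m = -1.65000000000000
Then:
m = -3.67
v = -0.53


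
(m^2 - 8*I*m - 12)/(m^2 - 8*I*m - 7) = (-m^2 + 8*I*m + 12)/(-m^2 + 8*I*m + 7)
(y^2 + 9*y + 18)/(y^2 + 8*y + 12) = (y + 3)/(y + 2)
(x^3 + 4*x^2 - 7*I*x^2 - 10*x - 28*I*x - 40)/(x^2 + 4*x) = x - 7*I - 10/x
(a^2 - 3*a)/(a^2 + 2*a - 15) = a/(a + 5)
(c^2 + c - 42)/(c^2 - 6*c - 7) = (-c^2 - c + 42)/(-c^2 + 6*c + 7)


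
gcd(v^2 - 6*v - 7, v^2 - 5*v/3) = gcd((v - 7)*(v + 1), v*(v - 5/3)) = 1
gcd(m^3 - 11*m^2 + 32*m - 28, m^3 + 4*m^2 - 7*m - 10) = m - 2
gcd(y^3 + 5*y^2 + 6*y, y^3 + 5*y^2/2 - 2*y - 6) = y + 2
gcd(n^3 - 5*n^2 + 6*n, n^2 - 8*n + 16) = 1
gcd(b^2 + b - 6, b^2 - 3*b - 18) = b + 3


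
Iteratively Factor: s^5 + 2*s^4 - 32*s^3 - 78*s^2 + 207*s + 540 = (s - 5)*(s^4 + 7*s^3 + 3*s^2 - 63*s - 108) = (s - 5)*(s + 3)*(s^3 + 4*s^2 - 9*s - 36) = (s - 5)*(s + 3)^2*(s^2 + s - 12) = (s - 5)*(s + 3)^2*(s + 4)*(s - 3)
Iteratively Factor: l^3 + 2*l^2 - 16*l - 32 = (l + 2)*(l^2 - 16) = (l - 4)*(l + 2)*(l + 4)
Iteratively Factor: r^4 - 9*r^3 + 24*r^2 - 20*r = (r)*(r^3 - 9*r^2 + 24*r - 20) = r*(r - 2)*(r^2 - 7*r + 10) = r*(r - 5)*(r - 2)*(r - 2)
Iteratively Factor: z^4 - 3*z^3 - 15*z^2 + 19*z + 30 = (z - 2)*(z^3 - z^2 - 17*z - 15) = (z - 2)*(z + 3)*(z^2 - 4*z - 5) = (z - 2)*(z + 1)*(z + 3)*(z - 5)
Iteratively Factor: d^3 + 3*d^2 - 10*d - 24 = (d + 4)*(d^2 - d - 6) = (d + 2)*(d + 4)*(d - 3)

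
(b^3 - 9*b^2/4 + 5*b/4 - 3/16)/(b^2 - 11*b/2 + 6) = (8*b^2 - 6*b + 1)/(8*(b - 4))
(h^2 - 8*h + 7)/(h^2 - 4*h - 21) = (h - 1)/(h + 3)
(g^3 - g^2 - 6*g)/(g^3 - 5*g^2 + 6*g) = (g + 2)/(g - 2)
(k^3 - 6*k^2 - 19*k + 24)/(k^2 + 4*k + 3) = (k^2 - 9*k + 8)/(k + 1)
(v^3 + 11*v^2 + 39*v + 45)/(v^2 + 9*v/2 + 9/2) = 2*(v^2 + 8*v + 15)/(2*v + 3)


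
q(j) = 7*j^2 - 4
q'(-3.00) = -42.00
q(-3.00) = 59.00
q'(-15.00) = -210.00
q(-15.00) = 1571.00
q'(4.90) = 68.60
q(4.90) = 164.07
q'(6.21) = 86.94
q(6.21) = 265.95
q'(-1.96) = -27.44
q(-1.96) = 22.89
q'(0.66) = 9.24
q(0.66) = -0.95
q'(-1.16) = -16.24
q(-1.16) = 5.42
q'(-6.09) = -85.26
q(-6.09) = 255.62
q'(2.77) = 38.78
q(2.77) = 49.71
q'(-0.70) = -9.80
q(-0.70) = -0.57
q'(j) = 14*j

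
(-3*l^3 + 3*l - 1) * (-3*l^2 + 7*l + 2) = 9*l^5 - 21*l^4 - 15*l^3 + 24*l^2 - l - 2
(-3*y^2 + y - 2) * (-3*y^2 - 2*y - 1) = 9*y^4 + 3*y^3 + 7*y^2 + 3*y + 2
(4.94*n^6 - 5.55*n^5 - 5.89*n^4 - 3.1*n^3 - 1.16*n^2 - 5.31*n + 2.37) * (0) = 0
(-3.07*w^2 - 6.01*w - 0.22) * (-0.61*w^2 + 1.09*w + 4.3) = 1.8727*w^4 + 0.319799999999999*w^3 - 19.6177*w^2 - 26.0828*w - 0.946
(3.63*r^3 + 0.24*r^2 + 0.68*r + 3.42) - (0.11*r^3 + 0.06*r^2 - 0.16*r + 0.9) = 3.52*r^3 + 0.18*r^2 + 0.84*r + 2.52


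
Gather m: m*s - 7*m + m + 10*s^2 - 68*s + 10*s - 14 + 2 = m*(s - 6) + 10*s^2 - 58*s - 12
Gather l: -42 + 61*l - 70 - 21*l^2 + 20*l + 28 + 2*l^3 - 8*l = 2*l^3 - 21*l^2 + 73*l - 84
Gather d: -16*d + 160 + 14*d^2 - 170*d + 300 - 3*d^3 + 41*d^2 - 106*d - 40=-3*d^3 + 55*d^2 - 292*d + 420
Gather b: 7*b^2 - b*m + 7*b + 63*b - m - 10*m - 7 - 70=7*b^2 + b*(70 - m) - 11*m - 77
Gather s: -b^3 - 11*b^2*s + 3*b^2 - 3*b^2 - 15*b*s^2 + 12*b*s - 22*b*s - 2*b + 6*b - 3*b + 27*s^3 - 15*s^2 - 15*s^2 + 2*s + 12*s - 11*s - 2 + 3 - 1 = -b^3 + b + 27*s^3 + s^2*(-15*b - 30) + s*(-11*b^2 - 10*b + 3)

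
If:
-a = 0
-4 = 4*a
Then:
No Solution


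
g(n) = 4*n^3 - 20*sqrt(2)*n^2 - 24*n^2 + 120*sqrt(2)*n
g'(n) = 12*n^2 - 40*sqrt(2)*n - 48*n + 120*sqrt(2)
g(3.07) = 143.96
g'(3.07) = -38.22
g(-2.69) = -912.70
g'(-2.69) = 537.83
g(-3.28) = -1260.28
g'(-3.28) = 641.79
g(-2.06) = -606.43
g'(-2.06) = 436.04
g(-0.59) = -119.15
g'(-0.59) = 235.58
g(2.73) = 155.01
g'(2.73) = -26.33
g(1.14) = 131.44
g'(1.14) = 66.09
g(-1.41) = -354.44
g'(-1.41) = 341.00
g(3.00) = 146.56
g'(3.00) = -36.00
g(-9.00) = -8678.38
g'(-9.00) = 2082.82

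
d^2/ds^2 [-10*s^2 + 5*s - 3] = -20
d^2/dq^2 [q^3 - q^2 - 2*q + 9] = 6*q - 2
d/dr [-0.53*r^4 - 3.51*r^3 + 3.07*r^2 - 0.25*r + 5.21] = -2.12*r^3 - 10.53*r^2 + 6.14*r - 0.25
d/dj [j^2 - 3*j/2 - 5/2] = 2*j - 3/2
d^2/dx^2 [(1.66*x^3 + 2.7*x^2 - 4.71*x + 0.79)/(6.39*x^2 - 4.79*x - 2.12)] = (-1.13686837721616e-13*x^5 + 5.6843418860808e-14*x^4 - 98.2048539999998*x^3 + 514.144122*x^2 - 483.150738*x + 177.583598)/(260.917119*x^6 - 586.757277*x^5 + 180.146241*x^4 + 279.432793*x^3 - 59.766828*x^2 - 64.584528*x - 9.528128)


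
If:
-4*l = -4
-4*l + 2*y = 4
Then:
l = 1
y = 4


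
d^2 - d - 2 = (d - 2)*(d + 1)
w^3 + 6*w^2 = w^2*(w + 6)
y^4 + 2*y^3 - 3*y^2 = y^2*(y - 1)*(y + 3)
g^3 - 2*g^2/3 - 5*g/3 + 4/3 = (g - 1)^2*(g + 4/3)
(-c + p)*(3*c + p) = -3*c^2 + 2*c*p + p^2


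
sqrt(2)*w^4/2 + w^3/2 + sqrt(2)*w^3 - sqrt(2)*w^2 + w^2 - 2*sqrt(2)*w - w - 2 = (w - sqrt(2))*(w + sqrt(2)/2)*(w + sqrt(2))*(sqrt(2)*w/2 + sqrt(2))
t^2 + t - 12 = (t - 3)*(t + 4)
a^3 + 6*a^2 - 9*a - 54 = (a - 3)*(a + 3)*(a + 6)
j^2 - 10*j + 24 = (j - 6)*(j - 4)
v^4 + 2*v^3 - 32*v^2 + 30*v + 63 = (v - 3)^2*(v + 1)*(v + 7)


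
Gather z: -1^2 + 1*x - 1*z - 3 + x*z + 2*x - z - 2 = 3*x + z*(x - 2) - 6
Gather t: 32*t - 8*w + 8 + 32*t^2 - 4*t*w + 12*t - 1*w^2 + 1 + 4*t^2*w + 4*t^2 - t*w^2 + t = t^2*(4*w + 36) + t*(-w^2 - 4*w + 45) - w^2 - 8*w + 9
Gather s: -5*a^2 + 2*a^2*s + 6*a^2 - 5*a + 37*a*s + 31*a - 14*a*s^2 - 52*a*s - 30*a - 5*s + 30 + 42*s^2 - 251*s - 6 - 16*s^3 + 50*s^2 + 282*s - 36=a^2 - 4*a - 16*s^3 + s^2*(92 - 14*a) + s*(2*a^2 - 15*a + 26) - 12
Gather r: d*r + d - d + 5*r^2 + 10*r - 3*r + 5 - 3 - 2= 5*r^2 + r*(d + 7)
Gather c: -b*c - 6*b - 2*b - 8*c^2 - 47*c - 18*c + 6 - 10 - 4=-8*b - 8*c^2 + c*(-b - 65) - 8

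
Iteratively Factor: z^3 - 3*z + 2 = (z - 1)*(z^2 + z - 2) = (z - 1)*(z + 2)*(z - 1)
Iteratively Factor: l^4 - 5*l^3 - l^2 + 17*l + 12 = (l + 1)*(l^3 - 6*l^2 + 5*l + 12) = (l - 4)*(l + 1)*(l^2 - 2*l - 3) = (l - 4)*(l + 1)^2*(l - 3)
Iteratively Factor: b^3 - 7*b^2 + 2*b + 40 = (b - 4)*(b^2 - 3*b - 10) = (b - 4)*(b + 2)*(b - 5)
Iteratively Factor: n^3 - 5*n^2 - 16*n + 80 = (n + 4)*(n^2 - 9*n + 20) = (n - 4)*(n + 4)*(n - 5)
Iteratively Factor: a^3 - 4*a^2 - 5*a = (a + 1)*(a^2 - 5*a) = (a - 5)*(a + 1)*(a)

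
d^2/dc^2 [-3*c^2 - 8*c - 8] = -6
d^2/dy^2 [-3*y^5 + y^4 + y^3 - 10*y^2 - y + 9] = -60*y^3 + 12*y^2 + 6*y - 20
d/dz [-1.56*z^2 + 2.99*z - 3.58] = 2.99 - 3.12*z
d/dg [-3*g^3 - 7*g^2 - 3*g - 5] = -9*g^2 - 14*g - 3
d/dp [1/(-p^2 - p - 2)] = (2*p + 1)/(p^2 + p + 2)^2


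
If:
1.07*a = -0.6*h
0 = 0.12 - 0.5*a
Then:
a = 0.24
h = -0.43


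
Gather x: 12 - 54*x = 12 - 54*x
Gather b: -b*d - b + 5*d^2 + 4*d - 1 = b*(-d - 1) + 5*d^2 + 4*d - 1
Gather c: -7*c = -7*c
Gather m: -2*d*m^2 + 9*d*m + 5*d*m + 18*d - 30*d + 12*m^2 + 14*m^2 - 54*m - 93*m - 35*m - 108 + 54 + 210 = -12*d + m^2*(26 - 2*d) + m*(14*d - 182) + 156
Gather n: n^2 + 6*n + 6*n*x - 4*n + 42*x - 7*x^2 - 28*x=n^2 + n*(6*x + 2) - 7*x^2 + 14*x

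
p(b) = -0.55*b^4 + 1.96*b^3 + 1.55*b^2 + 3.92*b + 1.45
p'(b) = -2.2*b^3 + 5.88*b^2 + 3.1*b + 3.92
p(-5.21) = -659.33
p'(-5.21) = 458.50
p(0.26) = 2.61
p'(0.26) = 5.08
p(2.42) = 28.93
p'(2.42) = 14.68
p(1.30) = 11.90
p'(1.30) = 13.05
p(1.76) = 18.56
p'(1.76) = 15.60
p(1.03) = 8.65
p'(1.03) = 10.95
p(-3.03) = -97.08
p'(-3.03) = 109.71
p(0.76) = 6.00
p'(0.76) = 8.71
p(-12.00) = -14614.07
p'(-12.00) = 4615.04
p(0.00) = 1.45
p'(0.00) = 3.92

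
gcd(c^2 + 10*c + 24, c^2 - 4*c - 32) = c + 4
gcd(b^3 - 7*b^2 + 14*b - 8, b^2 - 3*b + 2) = b^2 - 3*b + 2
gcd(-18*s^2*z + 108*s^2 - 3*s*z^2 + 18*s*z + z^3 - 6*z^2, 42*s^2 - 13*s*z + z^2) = -6*s + z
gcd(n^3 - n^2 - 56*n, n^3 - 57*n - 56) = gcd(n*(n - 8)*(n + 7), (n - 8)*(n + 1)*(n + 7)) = n^2 - n - 56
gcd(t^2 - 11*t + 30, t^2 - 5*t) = t - 5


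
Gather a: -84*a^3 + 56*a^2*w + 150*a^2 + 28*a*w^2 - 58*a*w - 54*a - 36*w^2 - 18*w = -84*a^3 + a^2*(56*w + 150) + a*(28*w^2 - 58*w - 54) - 36*w^2 - 18*w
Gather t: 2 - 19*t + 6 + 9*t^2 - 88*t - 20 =9*t^2 - 107*t - 12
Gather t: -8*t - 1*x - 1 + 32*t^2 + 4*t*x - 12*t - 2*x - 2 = 32*t^2 + t*(4*x - 20) - 3*x - 3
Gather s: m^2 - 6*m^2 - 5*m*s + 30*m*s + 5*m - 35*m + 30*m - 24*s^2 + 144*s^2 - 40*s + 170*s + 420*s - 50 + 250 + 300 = -5*m^2 + 120*s^2 + s*(25*m + 550) + 500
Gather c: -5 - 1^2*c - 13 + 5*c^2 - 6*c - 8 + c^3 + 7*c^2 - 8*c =c^3 + 12*c^2 - 15*c - 26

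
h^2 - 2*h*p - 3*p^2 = (h - 3*p)*(h + p)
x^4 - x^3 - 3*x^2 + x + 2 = (x - 2)*(x - 1)*(x + 1)^2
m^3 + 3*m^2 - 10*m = m*(m - 2)*(m + 5)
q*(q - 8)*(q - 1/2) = q^3 - 17*q^2/2 + 4*q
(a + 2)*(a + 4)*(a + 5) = a^3 + 11*a^2 + 38*a + 40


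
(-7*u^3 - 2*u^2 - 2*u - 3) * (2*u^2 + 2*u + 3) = -14*u^5 - 18*u^4 - 29*u^3 - 16*u^2 - 12*u - 9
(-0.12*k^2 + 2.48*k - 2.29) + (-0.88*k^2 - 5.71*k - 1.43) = -1.0*k^2 - 3.23*k - 3.72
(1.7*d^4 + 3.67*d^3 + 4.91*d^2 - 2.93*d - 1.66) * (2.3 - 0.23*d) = -0.391*d^5 + 3.0659*d^4 + 7.3117*d^3 + 11.9669*d^2 - 6.3572*d - 3.818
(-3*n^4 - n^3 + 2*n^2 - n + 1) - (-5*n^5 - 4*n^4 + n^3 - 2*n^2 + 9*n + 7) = 5*n^5 + n^4 - 2*n^3 + 4*n^2 - 10*n - 6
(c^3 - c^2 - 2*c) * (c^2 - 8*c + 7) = c^5 - 9*c^4 + 13*c^3 + 9*c^2 - 14*c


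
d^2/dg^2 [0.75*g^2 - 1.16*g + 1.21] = 1.50000000000000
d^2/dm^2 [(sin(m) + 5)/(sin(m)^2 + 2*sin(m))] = (-sin(m)^2 - 18*sin(m) - 28 + 10/sin(m) + 60/sin(m)^2 + 40/sin(m)^3)/(sin(m) + 2)^3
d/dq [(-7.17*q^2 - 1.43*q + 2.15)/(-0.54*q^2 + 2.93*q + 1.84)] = (-21.7803*q^2 - 24.0636*q - 8.9307)/(0.2916*q^4 - 3.1644*q^3 + 6.5977*q^2 + 10.7824*q + 3.3856)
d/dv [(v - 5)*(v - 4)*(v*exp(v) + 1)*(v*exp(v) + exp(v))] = (2*v^4*exp(v) - 12*v^3*exp(v) + v^3 - 2*v^2*exp(v) - 5*v^2 + 62*v*exp(v) - 5*v + 20*exp(v) + 31)*exp(v)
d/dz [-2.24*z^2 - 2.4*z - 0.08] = -4.48*z - 2.4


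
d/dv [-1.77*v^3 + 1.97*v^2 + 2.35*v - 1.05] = -5.31*v^2 + 3.94*v + 2.35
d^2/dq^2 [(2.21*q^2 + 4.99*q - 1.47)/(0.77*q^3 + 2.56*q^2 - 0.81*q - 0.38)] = (2.620618*q^6 + 17.751426*q^5 + 56.829234*q^4 + 43.485186*q^3 - 21.881502*q^2 + 44.834052*q - 7.222562)/(0.456533*q^9 + 4.553472*q^8 + 13.698069*q^7 + 6.521278*q^6 - 18.903993*q^5 - 1.01022*q^4 + 4.529931*q^3 + 0.361038*q^2 - 0.350892*q - 0.054872)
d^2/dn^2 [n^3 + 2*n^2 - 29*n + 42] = 6*n + 4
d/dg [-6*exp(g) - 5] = -6*exp(g)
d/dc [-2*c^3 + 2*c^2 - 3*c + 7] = -6*c^2 + 4*c - 3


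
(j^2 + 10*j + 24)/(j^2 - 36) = (j + 4)/(j - 6)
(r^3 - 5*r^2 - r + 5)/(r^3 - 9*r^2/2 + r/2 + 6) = 2*(r^2 - 6*r + 5)/(2*r^2 - 11*r + 12)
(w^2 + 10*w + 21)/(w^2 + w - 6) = (w + 7)/(w - 2)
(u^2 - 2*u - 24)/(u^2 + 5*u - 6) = (u^2 - 2*u - 24)/(u^2 + 5*u - 6)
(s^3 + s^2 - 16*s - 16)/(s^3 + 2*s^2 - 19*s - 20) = (s + 4)/(s + 5)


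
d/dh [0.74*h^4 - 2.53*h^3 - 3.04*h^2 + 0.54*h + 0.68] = 2.96*h^3 - 7.59*h^2 - 6.08*h + 0.54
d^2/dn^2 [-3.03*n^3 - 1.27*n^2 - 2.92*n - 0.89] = -18.18*n - 2.54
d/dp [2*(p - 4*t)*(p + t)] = 4*p - 6*t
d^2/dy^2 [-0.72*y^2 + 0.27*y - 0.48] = -1.44000000000000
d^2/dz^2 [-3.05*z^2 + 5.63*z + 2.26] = -6.10000000000000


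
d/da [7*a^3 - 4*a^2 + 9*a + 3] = 21*a^2 - 8*a + 9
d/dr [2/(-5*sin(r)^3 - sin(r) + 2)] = 2*(15*sin(r)^2 + 1)*cos(r)/(5*sin(r)^3 + sin(r) - 2)^2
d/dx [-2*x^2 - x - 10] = -4*x - 1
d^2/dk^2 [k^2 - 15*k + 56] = 2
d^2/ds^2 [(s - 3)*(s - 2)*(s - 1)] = 6*s - 12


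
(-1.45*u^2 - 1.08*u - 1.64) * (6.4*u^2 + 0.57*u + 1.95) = -9.28*u^4 - 7.7385*u^3 - 13.9391*u^2 - 3.0408*u - 3.198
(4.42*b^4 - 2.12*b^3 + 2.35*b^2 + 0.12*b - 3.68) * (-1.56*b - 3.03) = -6.8952*b^5 - 10.0854*b^4 + 2.7576*b^3 - 7.3077*b^2 + 5.3772*b + 11.1504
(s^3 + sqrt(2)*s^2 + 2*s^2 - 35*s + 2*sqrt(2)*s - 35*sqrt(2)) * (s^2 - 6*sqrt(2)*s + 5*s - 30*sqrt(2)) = s^5 - 5*sqrt(2)*s^4 + 7*s^4 - 35*sqrt(2)*s^3 - 37*s^3 - 259*s^2 + 125*sqrt(2)*s^2 + 300*s + 875*sqrt(2)*s + 2100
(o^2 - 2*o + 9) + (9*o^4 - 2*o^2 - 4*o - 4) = 9*o^4 - o^2 - 6*o + 5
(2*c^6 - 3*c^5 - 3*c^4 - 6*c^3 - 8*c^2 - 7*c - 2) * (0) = 0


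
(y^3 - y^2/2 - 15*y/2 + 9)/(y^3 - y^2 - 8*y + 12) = (y - 3/2)/(y - 2)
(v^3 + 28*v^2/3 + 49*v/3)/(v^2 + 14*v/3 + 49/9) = 3*v*(v + 7)/(3*v + 7)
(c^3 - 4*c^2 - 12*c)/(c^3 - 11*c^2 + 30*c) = (c + 2)/(c - 5)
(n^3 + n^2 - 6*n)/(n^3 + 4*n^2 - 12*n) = (n + 3)/(n + 6)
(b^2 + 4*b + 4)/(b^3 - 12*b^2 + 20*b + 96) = (b + 2)/(b^2 - 14*b + 48)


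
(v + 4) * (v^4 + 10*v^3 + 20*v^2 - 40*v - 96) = v^5 + 14*v^4 + 60*v^3 + 40*v^2 - 256*v - 384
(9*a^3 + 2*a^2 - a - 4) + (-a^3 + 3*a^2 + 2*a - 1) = 8*a^3 + 5*a^2 + a - 5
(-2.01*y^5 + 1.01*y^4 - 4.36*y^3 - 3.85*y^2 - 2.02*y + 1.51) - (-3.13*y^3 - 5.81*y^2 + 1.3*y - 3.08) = -2.01*y^5 + 1.01*y^4 - 1.23*y^3 + 1.96*y^2 - 3.32*y + 4.59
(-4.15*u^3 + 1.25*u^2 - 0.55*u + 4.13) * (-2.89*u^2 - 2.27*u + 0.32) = 11.9935*u^5 + 5.808*u^4 - 2.576*u^3 - 10.2872*u^2 - 9.5511*u + 1.3216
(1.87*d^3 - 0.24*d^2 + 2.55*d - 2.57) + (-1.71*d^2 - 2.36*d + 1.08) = 1.87*d^3 - 1.95*d^2 + 0.19*d - 1.49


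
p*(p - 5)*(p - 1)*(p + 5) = p^4 - p^3 - 25*p^2 + 25*p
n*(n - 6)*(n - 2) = n^3 - 8*n^2 + 12*n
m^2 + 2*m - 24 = (m - 4)*(m + 6)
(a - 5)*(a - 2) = a^2 - 7*a + 10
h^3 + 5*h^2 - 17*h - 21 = (h - 3)*(h + 1)*(h + 7)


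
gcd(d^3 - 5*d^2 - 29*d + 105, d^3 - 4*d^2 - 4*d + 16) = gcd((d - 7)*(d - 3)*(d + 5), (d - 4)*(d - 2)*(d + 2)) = 1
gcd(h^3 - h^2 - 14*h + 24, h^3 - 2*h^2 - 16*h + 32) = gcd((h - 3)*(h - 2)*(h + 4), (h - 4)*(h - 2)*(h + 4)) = h^2 + 2*h - 8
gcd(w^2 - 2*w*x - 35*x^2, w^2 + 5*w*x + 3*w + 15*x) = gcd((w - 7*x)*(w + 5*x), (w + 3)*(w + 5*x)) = w + 5*x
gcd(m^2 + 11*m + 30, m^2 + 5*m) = m + 5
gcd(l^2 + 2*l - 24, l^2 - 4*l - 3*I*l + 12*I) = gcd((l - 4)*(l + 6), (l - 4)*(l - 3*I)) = l - 4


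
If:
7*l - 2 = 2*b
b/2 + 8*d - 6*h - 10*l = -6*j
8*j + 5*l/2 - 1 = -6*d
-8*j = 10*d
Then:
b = 7*l/2 - 1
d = 5*l/8 - 1/4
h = -127*l/96 - 5/48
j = 5/16 - 25*l/32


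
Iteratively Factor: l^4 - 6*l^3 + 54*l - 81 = (l - 3)*(l^3 - 3*l^2 - 9*l + 27) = (l - 3)^2*(l^2 - 9) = (l - 3)^3*(l + 3)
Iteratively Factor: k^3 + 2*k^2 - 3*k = (k + 3)*(k^2 - k) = k*(k + 3)*(k - 1)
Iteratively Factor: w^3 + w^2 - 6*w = (w - 2)*(w^2 + 3*w) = w*(w - 2)*(w + 3)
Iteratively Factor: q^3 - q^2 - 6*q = (q)*(q^2 - q - 6) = q*(q - 3)*(q + 2)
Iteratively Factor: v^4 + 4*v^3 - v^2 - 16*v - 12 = (v + 1)*(v^3 + 3*v^2 - 4*v - 12) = (v - 2)*(v + 1)*(v^2 + 5*v + 6) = (v - 2)*(v + 1)*(v + 3)*(v + 2)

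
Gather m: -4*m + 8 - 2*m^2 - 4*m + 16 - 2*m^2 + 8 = -4*m^2 - 8*m + 32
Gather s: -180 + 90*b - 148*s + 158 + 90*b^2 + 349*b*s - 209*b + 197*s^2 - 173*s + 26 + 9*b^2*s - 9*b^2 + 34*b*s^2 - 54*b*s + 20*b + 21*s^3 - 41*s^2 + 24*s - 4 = 81*b^2 - 99*b + 21*s^3 + s^2*(34*b + 156) + s*(9*b^2 + 295*b - 297)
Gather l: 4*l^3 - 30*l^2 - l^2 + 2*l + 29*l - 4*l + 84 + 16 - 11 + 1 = 4*l^3 - 31*l^2 + 27*l + 90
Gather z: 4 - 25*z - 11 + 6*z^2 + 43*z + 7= 6*z^2 + 18*z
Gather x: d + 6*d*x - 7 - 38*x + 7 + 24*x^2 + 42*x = d + 24*x^2 + x*(6*d + 4)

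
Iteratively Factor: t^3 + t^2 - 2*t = (t + 2)*(t^2 - t) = (t - 1)*(t + 2)*(t)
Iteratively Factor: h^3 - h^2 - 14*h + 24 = (h - 2)*(h^2 + h - 12) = (h - 3)*(h - 2)*(h + 4)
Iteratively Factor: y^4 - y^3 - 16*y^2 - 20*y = (y + 2)*(y^3 - 3*y^2 - 10*y) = (y - 5)*(y + 2)*(y^2 + 2*y) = (y - 5)*(y + 2)^2*(y)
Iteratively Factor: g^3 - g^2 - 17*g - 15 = (g - 5)*(g^2 + 4*g + 3) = (g - 5)*(g + 3)*(g + 1)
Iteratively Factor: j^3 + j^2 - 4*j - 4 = (j + 1)*(j^2 - 4) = (j - 2)*(j + 1)*(j + 2)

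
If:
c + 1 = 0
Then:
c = -1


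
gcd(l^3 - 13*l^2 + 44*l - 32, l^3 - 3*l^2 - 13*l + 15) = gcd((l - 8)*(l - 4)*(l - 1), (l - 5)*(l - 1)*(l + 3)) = l - 1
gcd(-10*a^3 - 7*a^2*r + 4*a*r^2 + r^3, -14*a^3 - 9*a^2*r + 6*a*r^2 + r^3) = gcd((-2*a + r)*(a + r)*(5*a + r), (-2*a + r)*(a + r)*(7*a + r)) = -2*a^2 - a*r + r^2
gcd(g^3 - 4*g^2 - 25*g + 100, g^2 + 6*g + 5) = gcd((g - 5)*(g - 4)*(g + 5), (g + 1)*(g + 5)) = g + 5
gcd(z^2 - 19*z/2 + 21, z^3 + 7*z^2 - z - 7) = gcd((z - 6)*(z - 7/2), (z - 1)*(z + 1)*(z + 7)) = 1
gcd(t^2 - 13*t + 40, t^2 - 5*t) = t - 5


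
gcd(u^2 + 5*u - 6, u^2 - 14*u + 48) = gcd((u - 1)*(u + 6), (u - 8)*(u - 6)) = 1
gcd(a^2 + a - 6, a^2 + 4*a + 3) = a + 3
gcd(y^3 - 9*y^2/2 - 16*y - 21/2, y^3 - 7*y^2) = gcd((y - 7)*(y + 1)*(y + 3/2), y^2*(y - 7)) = y - 7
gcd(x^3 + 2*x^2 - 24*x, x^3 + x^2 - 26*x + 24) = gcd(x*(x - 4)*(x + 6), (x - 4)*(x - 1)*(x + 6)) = x^2 + 2*x - 24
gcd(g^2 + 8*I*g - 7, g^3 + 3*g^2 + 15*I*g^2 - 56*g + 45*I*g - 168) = g + 7*I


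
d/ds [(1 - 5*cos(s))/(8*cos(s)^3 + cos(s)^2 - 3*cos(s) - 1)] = (-13*sin(s) - 76*sin(2*s) + 19*sin(3*s) - 40*sin(4*s))/(-6*cos(s) - cos(2*s) - 4*cos(3*s) + 1)^2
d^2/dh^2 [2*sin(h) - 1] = -2*sin(h)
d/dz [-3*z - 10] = -3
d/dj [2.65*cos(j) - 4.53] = -2.65*sin(j)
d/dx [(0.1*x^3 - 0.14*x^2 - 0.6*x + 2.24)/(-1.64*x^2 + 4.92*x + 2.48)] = (-0.164*x^4 + 0.984*x^3 - 0.9288*x^2 + 6.6528*x - 12.5088)/(2.6896*x^4 - 16.1376*x^3 + 16.072*x^2 + 24.4032*x + 6.1504)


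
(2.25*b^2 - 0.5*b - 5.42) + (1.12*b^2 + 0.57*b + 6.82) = 3.37*b^2 + 0.07*b + 1.4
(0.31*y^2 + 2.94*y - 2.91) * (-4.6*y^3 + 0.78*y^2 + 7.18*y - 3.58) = -1.426*y^5 - 13.2822*y^4 + 17.905*y^3 + 17.7296*y^2 - 31.419*y + 10.4178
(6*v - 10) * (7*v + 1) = 42*v^2 - 64*v - 10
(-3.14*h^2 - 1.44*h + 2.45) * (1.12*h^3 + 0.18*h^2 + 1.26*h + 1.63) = -3.5168*h^5 - 2.178*h^4 - 1.4716*h^3 - 6.4916*h^2 + 0.7398*h + 3.9935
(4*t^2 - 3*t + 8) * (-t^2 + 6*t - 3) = -4*t^4 + 27*t^3 - 38*t^2 + 57*t - 24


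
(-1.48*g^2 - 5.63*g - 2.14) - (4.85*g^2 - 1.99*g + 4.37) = -6.33*g^2 - 3.64*g - 6.51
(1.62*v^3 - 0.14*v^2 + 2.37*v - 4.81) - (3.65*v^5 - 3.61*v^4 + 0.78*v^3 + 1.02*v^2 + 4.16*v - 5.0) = -3.65*v^5 + 3.61*v^4 + 0.84*v^3 - 1.16*v^2 - 1.79*v + 0.19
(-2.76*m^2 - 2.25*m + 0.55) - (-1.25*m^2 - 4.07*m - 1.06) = -1.51*m^2 + 1.82*m + 1.61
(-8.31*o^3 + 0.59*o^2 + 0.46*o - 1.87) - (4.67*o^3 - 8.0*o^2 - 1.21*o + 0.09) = -12.98*o^3 + 8.59*o^2 + 1.67*o - 1.96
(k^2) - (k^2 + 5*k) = -5*k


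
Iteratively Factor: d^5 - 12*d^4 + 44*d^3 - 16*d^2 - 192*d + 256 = (d - 4)*(d^4 - 8*d^3 + 12*d^2 + 32*d - 64) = (d - 4)^2*(d^3 - 4*d^2 - 4*d + 16) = (d - 4)^3*(d^2 - 4) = (d - 4)^3*(d - 2)*(d + 2)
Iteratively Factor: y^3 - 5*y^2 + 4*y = (y)*(y^2 - 5*y + 4) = y*(y - 1)*(y - 4)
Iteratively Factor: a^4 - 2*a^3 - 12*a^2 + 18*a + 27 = (a - 3)*(a^3 + a^2 - 9*a - 9) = (a - 3)*(a + 1)*(a^2 - 9) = (a - 3)^2*(a + 1)*(a + 3)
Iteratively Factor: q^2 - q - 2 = (q + 1)*(q - 2)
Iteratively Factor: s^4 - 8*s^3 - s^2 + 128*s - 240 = (s + 4)*(s^3 - 12*s^2 + 47*s - 60) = (s - 5)*(s + 4)*(s^2 - 7*s + 12) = (s - 5)*(s - 3)*(s + 4)*(s - 4)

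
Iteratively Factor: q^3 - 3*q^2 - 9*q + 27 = (q + 3)*(q^2 - 6*q + 9) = (q - 3)*(q + 3)*(q - 3)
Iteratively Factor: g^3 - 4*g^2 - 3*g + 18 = (g + 2)*(g^2 - 6*g + 9) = (g - 3)*(g + 2)*(g - 3)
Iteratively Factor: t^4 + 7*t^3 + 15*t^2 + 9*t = (t)*(t^3 + 7*t^2 + 15*t + 9) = t*(t + 3)*(t^2 + 4*t + 3) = t*(t + 3)^2*(t + 1)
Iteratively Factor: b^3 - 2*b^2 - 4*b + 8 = (b - 2)*(b^2 - 4) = (b - 2)^2*(b + 2)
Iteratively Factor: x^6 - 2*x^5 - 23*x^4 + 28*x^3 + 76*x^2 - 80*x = (x + 4)*(x^5 - 6*x^4 + x^3 + 24*x^2 - 20*x) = x*(x + 4)*(x^4 - 6*x^3 + x^2 + 24*x - 20) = x*(x - 2)*(x + 4)*(x^3 - 4*x^2 - 7*x + 10) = x*(x - 5)*(x - 2)*(x + 4)*(x^2 + x - 2) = x*(x - 5)*(x - 2)*(x - 1)*(x + 4)*(x + 2)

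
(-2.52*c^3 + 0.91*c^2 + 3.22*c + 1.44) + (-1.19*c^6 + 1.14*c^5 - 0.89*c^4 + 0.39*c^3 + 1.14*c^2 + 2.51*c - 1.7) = -1.19*c^6 + 1.14*c^5 - 0.89*c^4 - 2.13*c^3 + 2.05*c^2 + 5.73*c - 0.26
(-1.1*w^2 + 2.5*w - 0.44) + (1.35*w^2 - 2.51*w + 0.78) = 0.25*w^2 - 0.00999999999999979*w + 0.34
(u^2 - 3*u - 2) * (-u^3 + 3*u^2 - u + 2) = -u^5 + 6*u^4 - 8*u^3 - u^2 - 4*u - 4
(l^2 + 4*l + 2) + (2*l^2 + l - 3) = 3*l^2 + 5*l - 1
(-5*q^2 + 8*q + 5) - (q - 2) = -5*q^2 + 7*q + 7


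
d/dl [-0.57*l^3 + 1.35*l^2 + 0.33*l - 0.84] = -1.71*l^2 + 2.7*l + 0.33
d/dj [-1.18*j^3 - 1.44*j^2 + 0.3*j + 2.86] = -3.54*j^2 - 2.88*j + 0.3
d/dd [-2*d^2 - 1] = -4*d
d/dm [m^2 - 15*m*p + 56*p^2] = 2*m - 15*p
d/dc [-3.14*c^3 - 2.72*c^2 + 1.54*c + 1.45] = -9.42*c^2 - 5.44*c + 1.54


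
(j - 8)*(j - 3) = j^2 - 11*j + 24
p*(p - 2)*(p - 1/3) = p^3 - 7*p^2/3 + 2*p/3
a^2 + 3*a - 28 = (a - 4)*(a + 7)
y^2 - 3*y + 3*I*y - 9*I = (y - 3)*(y + 3*I)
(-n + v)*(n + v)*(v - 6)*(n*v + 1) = -n^3*v^2 + 6*n^3*v - n^2*v + 6*n^2 + n*v^4 - 6*n*v^3 + v^3 - 6*v^2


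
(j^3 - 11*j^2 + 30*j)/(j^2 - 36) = j*(j - 5)/(j + 6)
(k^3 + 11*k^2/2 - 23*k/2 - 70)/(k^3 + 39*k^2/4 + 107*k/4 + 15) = 2*(2*k - 7)/(4*k + 3)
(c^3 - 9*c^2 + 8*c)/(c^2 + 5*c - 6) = c*(c - 8)/(c + 6)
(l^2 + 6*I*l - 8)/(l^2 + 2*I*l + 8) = (l + 2*I)/(l - 2*I)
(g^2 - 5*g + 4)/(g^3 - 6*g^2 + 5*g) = (g - 4)/(g*(g - 5))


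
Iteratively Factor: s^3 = (s)*(s^2) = s^2*(s)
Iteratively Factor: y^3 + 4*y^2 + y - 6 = (y - 1)*(y^2 + 5*y + 6) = (y - 1)*(y + 3)*(y + 2)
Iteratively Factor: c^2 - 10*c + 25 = (c - 5)*(c - 5)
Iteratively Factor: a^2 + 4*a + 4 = (a + 2)*(a + 2)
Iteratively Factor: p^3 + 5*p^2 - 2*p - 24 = (p - 2)*(p^2 + 7*p + 12) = (p - 2)*(p + 4)*(p + 3)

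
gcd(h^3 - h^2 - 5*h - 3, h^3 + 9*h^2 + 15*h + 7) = h^2 + 2*h + 1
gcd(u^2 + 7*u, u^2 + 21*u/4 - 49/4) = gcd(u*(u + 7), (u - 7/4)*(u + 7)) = u + 7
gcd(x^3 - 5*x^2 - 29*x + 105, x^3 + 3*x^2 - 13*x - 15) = x^2 + 2*x - 15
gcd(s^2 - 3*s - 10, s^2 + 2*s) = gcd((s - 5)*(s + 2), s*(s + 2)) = s + 2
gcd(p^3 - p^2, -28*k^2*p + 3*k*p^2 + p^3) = p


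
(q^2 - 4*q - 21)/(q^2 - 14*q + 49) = (q + 3)/(q - 7)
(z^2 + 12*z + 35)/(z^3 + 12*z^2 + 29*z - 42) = (z + 5)/(z^2 + 5*z - 6)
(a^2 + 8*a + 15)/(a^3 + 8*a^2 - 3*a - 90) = (a + 3)/(a^2 + 3*a - 18)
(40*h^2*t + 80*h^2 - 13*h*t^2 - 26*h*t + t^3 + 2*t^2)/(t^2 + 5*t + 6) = (40*h^2 - 13*h*t + t^2)/(t + 3)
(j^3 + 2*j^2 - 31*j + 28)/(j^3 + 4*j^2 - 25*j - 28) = (j - 1)/(j + 1)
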